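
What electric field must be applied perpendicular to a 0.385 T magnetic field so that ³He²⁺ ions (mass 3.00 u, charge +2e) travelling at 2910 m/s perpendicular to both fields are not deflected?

E = 1120 V/m

For straight-line motion qE = qvB, so E = vB.
E = 2910 × 0.385 = 1120 V/m.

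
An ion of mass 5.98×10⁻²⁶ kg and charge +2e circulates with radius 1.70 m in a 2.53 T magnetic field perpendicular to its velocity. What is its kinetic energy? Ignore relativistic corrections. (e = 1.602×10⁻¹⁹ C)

v = |q|Br/m, then KE = ½mv² = (qBr)²/(2m).
v = (3.204×10⁻¹⁹)(2.53)(1.70)/5.98×10⁻²⁶ ≈ 2.304×10⁷ m/s.
KE = ½(5.98×10⁻²⁶)(2.304×10⁷)² ≈ 1.59×10⁻¹¹ J.

KE ≈ 1.59×10⁻¹¹ J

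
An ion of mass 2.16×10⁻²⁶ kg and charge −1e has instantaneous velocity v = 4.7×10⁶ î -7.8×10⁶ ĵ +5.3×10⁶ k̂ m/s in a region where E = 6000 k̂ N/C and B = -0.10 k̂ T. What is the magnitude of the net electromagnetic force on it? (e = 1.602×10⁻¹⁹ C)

|F| ≈ 1.46×10⁻¹³ N

v×B = (7.80×10⁵, 4.70×10⁵, 0) N/C.
E + v×B = (7.80×10⁵, 4.70×10⁵, 6000) N/C.
F = q(E + v×B) = (−1.602×10⁻¹⁹ C)·(7.80×10⁵, 4.70×10⁵, 6000) = (-1.25×10⁻¹³, -7.53×10⁻¹⁴, -9.61×10⁻¹⁶) N.
|F| = 1.46×10⁻¹³ N.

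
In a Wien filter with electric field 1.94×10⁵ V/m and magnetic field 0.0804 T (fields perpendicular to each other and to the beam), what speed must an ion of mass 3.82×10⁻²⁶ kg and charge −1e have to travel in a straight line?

v = 2.41×10⁶ m/s

For undeflected motion the electric and magnetic forces balance: qE = qvB.
v = E/B = 1.94×10⁵/0.0804 = 2.41×10⁶ m/s.
The result is independent of the particle's charge and mass.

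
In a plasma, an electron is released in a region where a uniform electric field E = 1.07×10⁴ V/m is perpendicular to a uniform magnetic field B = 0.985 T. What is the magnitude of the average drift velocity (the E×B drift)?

v_d ≈ 1.09×10⁴ m/s

The steady drift has the magnetic force balancing the electric force, so v_d = E/B.
v_d = 1.07×10⁴/0.985 = 1.09×10⁴ m/s.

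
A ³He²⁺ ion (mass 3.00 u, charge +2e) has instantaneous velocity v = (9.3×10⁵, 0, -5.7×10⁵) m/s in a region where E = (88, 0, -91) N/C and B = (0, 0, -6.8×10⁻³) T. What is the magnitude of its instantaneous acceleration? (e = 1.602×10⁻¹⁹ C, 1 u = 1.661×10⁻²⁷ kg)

v×B = (0, 6320, 0) N/C.
E + v×B = (88.0, 6320, -91.0) N/C.
F = q(E + v×B) = (3.204×10⁻¹⁹ C)·(88.0, 6320, -91.0) = (2.82×10⁻¹⁷, 2.03×10⁻¹⁵, -2.92×10⁻¹⁷) N.
|a| = |F|/m = 2.027×10⁻¹⁵/4.983×10⁻²⁷ ≈ 4.07×10¹¹ m/s².

|a| ≈ 4.07×10¹¹ m/s²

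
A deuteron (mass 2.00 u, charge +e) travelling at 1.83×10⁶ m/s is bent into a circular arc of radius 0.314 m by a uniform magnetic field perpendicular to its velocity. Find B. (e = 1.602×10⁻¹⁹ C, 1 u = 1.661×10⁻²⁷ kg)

B ≈ 0.121 T

From |q|vB = mv²/r, B = mv/(|q|r).
B = (3.322×10⁻²⁷)(1.83×10⁶)/((1.602×10⁻¹⁹)(0.314)) ≈ 0.121 T.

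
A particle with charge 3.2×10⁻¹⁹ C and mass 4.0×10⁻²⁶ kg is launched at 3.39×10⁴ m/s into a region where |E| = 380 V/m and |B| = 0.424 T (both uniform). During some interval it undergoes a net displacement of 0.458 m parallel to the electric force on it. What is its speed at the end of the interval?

v_f ≈ 6.27×10⁴ m/s

B does no work; ΔKE = |q|E d.
½mv_f² = ½mv₀² + |q|Ed = ½(4.0×10⁻²⁶)(3.39×10⁴)² + (3.2×10⁻¹⁹)(380)(0.458) ≈ 2.298×10⁻¹⁷ J + 5.569×10⁻¹⁷ J ≈ 7.868×10⁻¹⁷ J.
v_f = √(2·7.868×10⁻¹⁷/4.0×10⁻²⁶) ≈ 6.27×10⁴ m/s.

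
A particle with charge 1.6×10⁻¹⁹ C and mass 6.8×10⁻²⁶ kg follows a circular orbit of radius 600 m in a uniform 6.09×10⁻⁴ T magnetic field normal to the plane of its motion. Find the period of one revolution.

The cyclotron period depends only on m, q, B: T = 2πm/(|q|B).
T = 2π(6.8×10⁻²⁶)/((1.6×10⁻¹⁹)(6.09×10⁻⁴)) ≈ 4.38×10⁻³ s.

T ≈ 4.38×10⁻³ s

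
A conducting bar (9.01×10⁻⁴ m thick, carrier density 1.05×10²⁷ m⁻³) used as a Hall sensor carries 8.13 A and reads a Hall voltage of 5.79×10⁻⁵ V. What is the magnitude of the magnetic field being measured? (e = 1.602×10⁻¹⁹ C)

B ≈ 1.08 T

From V_H = IB/(n e t), B = V_H n e t / I.
B = (5.79×10⁻⁵)(1.05×10²⁷)(1.602×10⁻¹⁹)(9.01×10⁻⁴)/8.13 ≈ 1.08 T.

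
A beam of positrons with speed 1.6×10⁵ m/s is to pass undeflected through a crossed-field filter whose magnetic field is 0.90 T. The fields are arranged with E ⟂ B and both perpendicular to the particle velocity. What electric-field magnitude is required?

E = 1.4×10⁵ V/m

For straight-line motion qE = qvB, so E = vB.
E = 1.6×10⁵ × 0.90 = 1.4×10⁵ V/m.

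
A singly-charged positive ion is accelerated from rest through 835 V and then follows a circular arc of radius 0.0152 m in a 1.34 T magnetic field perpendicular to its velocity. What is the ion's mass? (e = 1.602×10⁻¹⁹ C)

Combine |q|V = ½mv² and r = mv/(|q|B): eliminate v to get m = qB²r²/(2V).
m = (1.602×10⁻¹⁹)(1.34)²(0.0152)²/(2·835) ≈ 3.98×10⁻²⁶ kg.

m ≈ 3.98×10⁻²⁶ kg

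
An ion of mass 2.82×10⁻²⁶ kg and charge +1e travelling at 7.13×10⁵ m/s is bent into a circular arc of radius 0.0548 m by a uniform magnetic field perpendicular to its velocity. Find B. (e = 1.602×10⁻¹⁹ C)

B ≈ 2.29 T

From |q|vB = mv²/r, B = mv/(|q|r).
B = (2.82×10⁻²⁶)(7.13×10⁵)/((1.602×10⁻¹⁹)(0.0548)) ≈ 2.29 T.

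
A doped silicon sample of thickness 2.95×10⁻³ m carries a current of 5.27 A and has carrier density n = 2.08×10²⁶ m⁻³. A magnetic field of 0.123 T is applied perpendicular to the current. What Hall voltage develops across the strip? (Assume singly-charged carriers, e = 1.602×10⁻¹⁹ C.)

V_H = IB/(n e t).
V_H = (5.27)(0.123)/((2.08×10²⁶)(1.602×10⁻¹⁹)(2.95×10⁻³)) ≈ 6.59×10⁻⁶ V.

V_H ≈ 6.59×10⁻⁶ V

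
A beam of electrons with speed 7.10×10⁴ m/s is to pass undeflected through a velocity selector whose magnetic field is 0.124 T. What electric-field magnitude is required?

E = 8800 V/m

For straight-line motion qE = qvB, so E = vB.
E = 7.10×10⁴ × 0.124 = 8800 V/m.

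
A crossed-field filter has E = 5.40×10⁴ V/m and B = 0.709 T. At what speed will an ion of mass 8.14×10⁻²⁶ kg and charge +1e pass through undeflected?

For undeflected motion the electric and magnetic forces balance: qE = qvB.
v = E/B = 5.40×10⁴/0.709 = 7.62×10⁴ m/s.

v = 7.62×10⁴ m/s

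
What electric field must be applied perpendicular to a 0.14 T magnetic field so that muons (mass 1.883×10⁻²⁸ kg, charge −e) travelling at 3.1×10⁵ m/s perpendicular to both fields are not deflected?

For straight-line motion qE = qvB, so E = vB.
E = 3.1×10⁵ × 0.14 = 4.3×10⁴ V/m.

E = 4.3×10⁴ V/m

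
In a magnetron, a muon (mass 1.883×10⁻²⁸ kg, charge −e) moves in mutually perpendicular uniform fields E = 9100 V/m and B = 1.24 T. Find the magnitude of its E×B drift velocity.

The E×B drift speed is v_d = E/B.
v_d = 9100/1.24 = 7340 m/s.

v_d ≈ 7340 m/s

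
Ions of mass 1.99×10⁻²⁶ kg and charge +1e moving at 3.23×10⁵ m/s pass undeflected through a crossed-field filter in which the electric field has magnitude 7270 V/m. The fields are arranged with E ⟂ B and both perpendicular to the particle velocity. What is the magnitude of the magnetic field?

B = 0.0225 T

Balance of forces in the selector: qE = qvB ⇒ B = E/v.
B = 7270/3.23×10⁵ = 0.0225 T.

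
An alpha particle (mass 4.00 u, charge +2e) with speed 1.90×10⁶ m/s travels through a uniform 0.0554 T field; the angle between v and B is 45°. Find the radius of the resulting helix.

v⊥ = v sinθ = 1.90×10⁶·sin45° ≈ 1.344×10⁶ m/s.
r = m v⊥/(|q|B) = (6.644×10⁻²⁷)(1.344×10⁶)/((3.204×10⁻¹⁹)(0.0554)) ≈ 0.503 m.

r ≈ 0.503 m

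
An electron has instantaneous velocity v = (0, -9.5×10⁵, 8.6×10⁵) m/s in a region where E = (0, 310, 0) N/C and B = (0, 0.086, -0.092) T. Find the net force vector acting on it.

v×B = (1.34×10⁴, 0, 0) N/C.
E + v×B = (1.34×10⁴, 310, 0) N/C.
F = q(E + v×B) = (−1.602×10⁻¹⁹ C)·(1.34×10⁴, 310, 0) = (-2.15×10⁻¹⁵, -4.97×10⁻¹⁷, 0) N.

F ≈ (-2.15×10⁻¹⁵, -4.97×10⁻¹⁷, 0) N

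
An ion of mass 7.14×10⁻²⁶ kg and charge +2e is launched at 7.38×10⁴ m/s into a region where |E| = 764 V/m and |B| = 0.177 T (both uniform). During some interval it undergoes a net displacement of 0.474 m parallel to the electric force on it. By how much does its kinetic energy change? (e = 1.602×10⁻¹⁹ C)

ΔKE ≈ 1.16×10⁻¹⁶ J

The magnetic force is always ⟂ v and does no work; only the electric force changes KE.
ΔKE = F_E · d = |q|E d = (3.204×10⁻¹⁹)(764)(0.474) ≈ 1.16×10⁻¹⁶ J.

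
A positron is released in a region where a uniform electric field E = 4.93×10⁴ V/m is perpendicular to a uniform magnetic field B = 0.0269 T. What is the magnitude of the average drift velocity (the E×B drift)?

The E×B drift speed is v_d = E/B.
v_d = 4.93×10⁴/0.0269 = 1.83×10⁶ m/s.

v_d ≈ 1.83×10⁶ m/s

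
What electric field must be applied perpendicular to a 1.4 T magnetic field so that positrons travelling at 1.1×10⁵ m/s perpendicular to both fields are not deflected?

E = 1.5×10⁵ V/m

For straight-line motion qE = qvB, so E = vB.
E = 1.1×10⁵ × 1.4 = 1.5×10⁵ V/m.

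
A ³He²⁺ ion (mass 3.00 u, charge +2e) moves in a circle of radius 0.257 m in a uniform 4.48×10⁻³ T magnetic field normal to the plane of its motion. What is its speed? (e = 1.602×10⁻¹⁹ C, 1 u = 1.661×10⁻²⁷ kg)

v ≈ 7.40×10⁴ m/s

From |q|vB = mv²/r, v = |q|Br/m.
v = (3.204×10⁻¹⁹)(4.48×10⁻³)(0.257)/4.983×10⁻²⁷ ≈ 7.40×10⁴ m/s.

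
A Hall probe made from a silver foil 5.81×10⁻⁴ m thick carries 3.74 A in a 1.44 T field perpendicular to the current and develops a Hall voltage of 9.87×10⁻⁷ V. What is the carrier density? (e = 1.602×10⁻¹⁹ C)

n ≈ 5.86×10²⁸ m⁻³

From V_H = IB/(n e t), n = IB/(V_H e t).
n = (3.74)(1.44)/((9.87×10⁻⁷)(1.602×10⁻¹⁹)(5.81×10⁻⁴)) ≈ 5.86×10²⁸ m⁻³.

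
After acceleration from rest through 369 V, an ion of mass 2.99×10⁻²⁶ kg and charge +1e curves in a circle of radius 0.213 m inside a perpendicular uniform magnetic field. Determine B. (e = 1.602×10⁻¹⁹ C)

B ≈ 0.0551 T

v = √(2|q|V/m) = √(2·1.602×10⁻¹⁹·369/2.99×10⁻²⁶) ≈ 6.288×10⁴ m/s.
B = mv/(|q|r) = (2.99×10⁻²⁶)(6.288×10⁴)/((1.602×10⁻¹⁹)(0.213)) ≈ 0.0551 T.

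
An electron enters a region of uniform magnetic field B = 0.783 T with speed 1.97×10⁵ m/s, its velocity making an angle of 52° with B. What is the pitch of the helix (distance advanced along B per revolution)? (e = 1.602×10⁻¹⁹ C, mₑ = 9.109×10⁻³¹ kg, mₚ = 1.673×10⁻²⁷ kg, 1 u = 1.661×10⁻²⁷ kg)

v∥ = v cosθ = 1.97×10⁵·cos52° ≈ 1.213×10⁵ m/s.
T = 2πm/(|q|B) = 2π(9.109×10⁻³¹)/((1.602×10⁻¹⁹)(0.783)) ≈ 4.563×10⁻¹¹ s.
pitch = v∥ T = (1.213×10⁵)(4.563×10⁻¹¹) ≈ 5.53×10⁻⁶ m.

p ≈ 5.53×10⁻⁶ m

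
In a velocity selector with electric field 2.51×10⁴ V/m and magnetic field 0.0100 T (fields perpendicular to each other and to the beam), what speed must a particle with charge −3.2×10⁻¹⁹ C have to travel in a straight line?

v = 2.51×10⁶ m/s

For undeflected motion the electric and magnetic forces balance: qE = qvB.
v = E/B = 2.51×10⁴/0.0100 = 2.51×10⁶ m/s.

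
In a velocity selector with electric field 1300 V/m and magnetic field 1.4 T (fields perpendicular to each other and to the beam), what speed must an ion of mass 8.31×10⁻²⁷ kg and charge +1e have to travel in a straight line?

Straight-line motion ⇒ electric and magnetic forces cancel, so E = vB.
v = E/B = 1300/1.4 = 930 m/s.

v = 930 m/s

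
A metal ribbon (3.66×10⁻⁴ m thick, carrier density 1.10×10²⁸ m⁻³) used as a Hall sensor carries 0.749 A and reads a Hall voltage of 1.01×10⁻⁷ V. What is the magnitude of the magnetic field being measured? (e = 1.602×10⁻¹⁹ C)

B ≈ 0.0870 T

From V_H = IB/(n e t), B = V_H n e t / I.
B = (1.01×10⁻⁷)(1.10×10²⁸)(1.602×10⁻¹⁹)(3.66×10⁻⁴)/0.749 ≈ 0.0870 T.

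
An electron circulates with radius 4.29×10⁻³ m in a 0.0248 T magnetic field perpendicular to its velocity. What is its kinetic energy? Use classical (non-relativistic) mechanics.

KE ≈ 1.59×10⁻¹⁶ J

v = |q|Br/m, then KE = ½mv² = (qBr)²/(2m).
v = (1.602×10⁻¹⁹)(0.0248)(4.29×10⁻³)/9.109×10⁻³¹ ≈ 1.871×10⁷ m/s.
KE = ½(9.109×10⁻³¹)(1.871×10⁷)² ≈ 1.59×10⁻¹⁶ J.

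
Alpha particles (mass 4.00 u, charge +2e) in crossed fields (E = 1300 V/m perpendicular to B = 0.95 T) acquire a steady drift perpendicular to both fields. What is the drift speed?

The steady drift has the magnetic force balancing the electric force, so v_d = E/B.
v_d = 1300/0.95 = 1400 m/s.

v_d ≈ 1400 m/s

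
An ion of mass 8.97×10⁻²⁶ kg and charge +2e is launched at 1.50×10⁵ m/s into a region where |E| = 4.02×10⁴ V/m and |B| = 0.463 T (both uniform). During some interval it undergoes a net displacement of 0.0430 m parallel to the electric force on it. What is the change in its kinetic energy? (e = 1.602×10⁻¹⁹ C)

ΔKE ≈ 5.54×10⁻¹⁶ J

The magnetic force is always ⟂ v and does no work; only the electric force changes KE.
ΔKE = F_E · d = |q|E d = (3.204×10⁻¹⁹)(4.02×10⁴)(0.0430) ≈ 5.54×10⁻¹⁶ J.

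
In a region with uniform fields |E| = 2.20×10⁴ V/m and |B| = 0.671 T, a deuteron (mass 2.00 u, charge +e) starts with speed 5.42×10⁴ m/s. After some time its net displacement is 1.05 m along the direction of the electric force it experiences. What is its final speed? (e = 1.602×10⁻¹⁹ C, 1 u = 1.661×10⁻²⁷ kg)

v_f ≈ 1.49×10⁶ m/s

B does no work; ΔKE = |q|E d.
½mv_f² = ½mv₀² + |q|Ed = ½(3.322×10⁻²⁷)(5.42×10⁴)² + (1.602×10⁻¹⁹)(2.20×10⁴)(1.05) ≈ 4.879×10⁻¹⁸ J + 3.701×10⁻¹⁵ J ≈ 3.705×10⁻¹⁵ J.
v_f = √(2·3.705×10⁻¹⁵/3.322×10⁻²⁷) ≈ 1.49×10⁶ m/s.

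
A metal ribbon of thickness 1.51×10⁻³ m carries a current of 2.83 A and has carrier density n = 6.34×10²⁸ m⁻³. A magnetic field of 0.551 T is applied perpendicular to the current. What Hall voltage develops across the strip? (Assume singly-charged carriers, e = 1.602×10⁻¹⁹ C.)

V_H = IB/(n e t).
V_H = (2.83)(0.551)/((6.34×10²⁸)(1.602×10⁻¹⁹)(1.51×10⁻³)) ≈ 1.02×10⁻⁷ V.

V_H ≈ 1.02×10⁻⁷ V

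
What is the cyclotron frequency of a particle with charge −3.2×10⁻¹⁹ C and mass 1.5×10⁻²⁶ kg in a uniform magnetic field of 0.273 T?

f = |q|B/(2πm).
f = (3.2×10⁻¹⁹)(0.273)/(2π·1.5×10⁻²⁶) ≈ 9.27×10⁵ Hz.

f ≈ 9.27×10⁵ Hz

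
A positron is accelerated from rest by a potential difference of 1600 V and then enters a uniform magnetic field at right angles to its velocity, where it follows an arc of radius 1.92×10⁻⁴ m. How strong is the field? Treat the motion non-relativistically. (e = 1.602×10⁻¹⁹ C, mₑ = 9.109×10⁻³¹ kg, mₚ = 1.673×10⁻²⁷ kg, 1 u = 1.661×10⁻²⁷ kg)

v = √(2|q|V/m) = √(2·1.602×10⁻¹⁹·1600/9.109×10⁻³¹) ≈ 2.372×10⁷ m/s.
B = mv/(|q|r) = (9.109×10⁻³¹)(2.372×10⁷)/((1.602×10⁻¹⁹)(1.92×10⁻⁴)) ≈ 0.703 T.

B ≈ 0.703 T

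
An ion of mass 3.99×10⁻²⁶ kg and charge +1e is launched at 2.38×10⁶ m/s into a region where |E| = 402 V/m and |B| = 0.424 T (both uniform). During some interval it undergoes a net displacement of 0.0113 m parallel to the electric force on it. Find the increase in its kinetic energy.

The magnetic force is always ⟂ v and does no work; only the electric force changes KE.
ΔKE = F_E · d = |q|E d = (1.602×10⁻¹⁹)(402)(0.0113) ≈ 7.28×10⁻¹⁹ J.

ΔKE ≈ 7.28×10⁻¹⁹ J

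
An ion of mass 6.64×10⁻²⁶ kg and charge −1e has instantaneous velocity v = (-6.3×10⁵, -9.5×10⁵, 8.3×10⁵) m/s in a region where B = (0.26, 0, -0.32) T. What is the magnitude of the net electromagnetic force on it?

|F| ≈ 6.28×10⁻¹⁴ N

v×B = (3.04×10⁵, 1.42×10⁴, 2.47×10⁵) N/C.
F = q v×B = (−1.602×10⁻¹⁹ C)·(3.04×10⁵, 1.42×10⁴, 2.47×10⁵) = (-4.87×10⁻¹⁴, -2.27×10⁻¹⁵, -3.96×10⁻¹⁴) N.
|F| = 6.28×10⁻¹⁴ N.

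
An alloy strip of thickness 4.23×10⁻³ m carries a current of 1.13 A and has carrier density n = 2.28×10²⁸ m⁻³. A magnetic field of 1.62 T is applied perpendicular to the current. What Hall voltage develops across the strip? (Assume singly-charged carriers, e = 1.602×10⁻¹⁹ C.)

V_H ≈ 1.18×10⁻⁷ V

V_H = IB/(n e t).
V_H = (1.13)(1.62)/((2.28×10²⁸)(1.602×10⁻¹⁹)(4.23×10⁻³)) ≈ 1.18×10⁻⁷ V.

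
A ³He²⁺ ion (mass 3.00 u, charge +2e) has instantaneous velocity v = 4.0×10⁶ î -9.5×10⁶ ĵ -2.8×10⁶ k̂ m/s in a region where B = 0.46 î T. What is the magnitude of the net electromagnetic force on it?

|F| ≈ 1.46×10⁻¹² N

v×B = (0, -1.29×10⁶, 4.37×10⁶) N/C.
F = q v×B = (3.204×10⁻¹⁹ C)·(0, -1.29×10⁶, 4.37×10⁶) = (0, -4.13×10⁻¹³, 1.40×10⁻¹²) N.
|F| = 1.46×10⁻¹² N.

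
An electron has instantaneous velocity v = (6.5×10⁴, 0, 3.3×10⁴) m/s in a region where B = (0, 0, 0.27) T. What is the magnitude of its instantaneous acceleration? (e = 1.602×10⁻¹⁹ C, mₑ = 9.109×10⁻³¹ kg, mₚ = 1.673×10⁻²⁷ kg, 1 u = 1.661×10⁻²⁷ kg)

|a| ≈ 3.09×10¹⁵ m/s²

v×B = (0, -1.76×10⁴, 0) N/C.
F = q v×B = (−1.602×10⁻¹⁹ C)·(0, -1.76×10⁴, 0) = (0, 2.81×10⁻¹⁵, 0) N.
|a| = |F|/m = 2.812×10⁻¹⁵/9.109×10⁻³¹ ≈ 3.09×10¹⁵ m/s².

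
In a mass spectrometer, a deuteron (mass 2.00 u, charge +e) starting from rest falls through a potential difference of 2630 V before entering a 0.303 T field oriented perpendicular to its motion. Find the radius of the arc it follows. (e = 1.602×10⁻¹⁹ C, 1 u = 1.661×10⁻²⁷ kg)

r ≈ 0.0345 m

Acceleration: |q|V = ½mv² ⇒ v = √(2|q|V/m) = √(2·1.602×10⁻¹⁹·2630/3.322×10⁻²⁷) ≈ 5.036×10⁵ m/s.
In the field: r = mv/(|q|B) = (3.322×10⁻²⁷)(5.036×10⁵)/((1.602×10⁻¹⁹)(0.303)) ≈ 0.0345 m.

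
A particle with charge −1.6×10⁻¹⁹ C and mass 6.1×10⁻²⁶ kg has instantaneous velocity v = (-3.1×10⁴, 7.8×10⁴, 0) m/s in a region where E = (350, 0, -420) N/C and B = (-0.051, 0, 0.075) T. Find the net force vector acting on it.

v×B = (5850, 2320, 3980) N/C.
E + v×B = (6200, 2320, 3560) N/C.
F = q(E + v×B) = (−1.6×10⁻¹⁹ C)·(6200, 2320, 3560) = (-9.92×10⁻¹⁶, -3.72×10⁻¹⁶, -5.69×10⁻¹⁶) N.

F ≈ (-9.92×10⁻¹⁶, -3.72×10⁻¹⁶, -5.69×10⁻¹⁶) N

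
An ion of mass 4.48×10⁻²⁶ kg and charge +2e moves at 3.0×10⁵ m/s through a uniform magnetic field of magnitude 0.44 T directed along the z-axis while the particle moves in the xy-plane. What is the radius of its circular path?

r ≈ 0.095 m

The magnetic force provides the centripetal force: |q|vB = mv²/r.
r = mv/(|q|B) = (4.48×10⁻²⁶)(3.0×10⁵)/((3.204×10⁻¹⁹)(0.44)) ≈ 0.095 m.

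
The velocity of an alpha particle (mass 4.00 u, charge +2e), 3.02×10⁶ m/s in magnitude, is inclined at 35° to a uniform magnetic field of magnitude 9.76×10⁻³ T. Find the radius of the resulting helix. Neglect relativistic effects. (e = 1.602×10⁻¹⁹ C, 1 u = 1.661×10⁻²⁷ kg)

r ≈ 3.68 m

v⊥ = v sinθ = 3.02×10⁶·sin35° ≈ 1.732×10⁶ m/s.
r = m v⊥/(|q|B) = (6.644×10⁻²⁷)(1.732×10⁶)/((3.204×10⁻¹⁹)(9.76×10⁻³)) ≈ 3.68 m.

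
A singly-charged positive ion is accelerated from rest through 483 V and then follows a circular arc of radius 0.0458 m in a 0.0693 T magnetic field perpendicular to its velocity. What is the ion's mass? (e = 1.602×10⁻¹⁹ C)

m ≈ 1.67×10⁻²⁷ kg

Combine |q|V = ½mv² and r = mv/(|q|B): eliminate v to get m = qB²r²/(2V).
m = (1.602×10⁻¹⁹)(0.0693)²(0.0458)²/(2·483) ≈ 1.67×10⁻²⁷ kg.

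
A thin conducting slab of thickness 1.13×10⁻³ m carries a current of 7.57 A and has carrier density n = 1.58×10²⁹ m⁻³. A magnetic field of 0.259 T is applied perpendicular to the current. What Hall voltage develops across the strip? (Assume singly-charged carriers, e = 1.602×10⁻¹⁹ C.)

V_H ≈ 6.85×10⁻⁸ V

V_H = IB/(n e t).
V_H = (7.57)(0.259)/((1.58×10²⁹)(1.602×10⁻¹⁹)(1.13×10⁻³)) ≈ 6.85×10⁻⁸ V.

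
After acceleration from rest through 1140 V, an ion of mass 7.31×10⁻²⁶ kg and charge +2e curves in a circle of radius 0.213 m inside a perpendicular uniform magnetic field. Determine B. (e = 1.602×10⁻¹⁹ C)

v = √(2|q|V/m) = √(2·3.204×10⁻¹⁹·1140/7.31×10⁻²⁶) ≈ 9.997×10⁴ m/s.
B = mv/(|q|r) = (7.31×10⁻²⁶)(9.997×10⁴)/((3.204×10⁻¹⁹)(0.213)) ≈ 0.107 T.

B ≈ 0.107 T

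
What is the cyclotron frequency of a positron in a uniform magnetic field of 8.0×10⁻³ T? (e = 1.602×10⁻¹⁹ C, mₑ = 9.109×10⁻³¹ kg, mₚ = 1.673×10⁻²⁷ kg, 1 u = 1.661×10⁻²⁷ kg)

f ≈ 2.2×10⁸ Hz

f = |q|B/(2πm).
f = (1.602×10⁻¹⁹)(8.0×10⁻³)/(2π·9.109×10⁻³¹) ≈ 2.2×10⁸ Hz.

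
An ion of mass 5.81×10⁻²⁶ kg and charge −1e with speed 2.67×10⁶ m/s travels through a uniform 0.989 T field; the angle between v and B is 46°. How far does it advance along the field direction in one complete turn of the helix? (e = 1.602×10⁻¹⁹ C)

v∥ = v cosθ = 2.67×10⁶·cos46° ≈ 1.855×10⁶ m/s.
T = 2πm/(|q|B) = 2π(5.81×10⁻²⁶)/((1.602×10⁻¹⁹)(0.989)) ≈ 2.304×10⁻⁶ s.
pitch = v∥ T = (1.855×10⁶)(2.304×10⁻⁶) ≈ 4.27 m.

p ≈ 4.27 m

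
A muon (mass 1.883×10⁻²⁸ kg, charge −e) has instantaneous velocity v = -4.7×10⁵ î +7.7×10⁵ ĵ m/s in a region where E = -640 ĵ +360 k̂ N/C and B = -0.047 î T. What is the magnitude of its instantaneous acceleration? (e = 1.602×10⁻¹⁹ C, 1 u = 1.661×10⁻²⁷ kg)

|a| ≈ 3.11×10¹³ m/s²

v×B = (0, 0, 3.62×10⁴) N/C.
E + v×B = (0, -640, 3.66×10⁴) N/C.
F = q(E + v×B) = (−1.602×10⁻¹⁹ C)·(0, -640, 3.66×10⁴) = (0, 1.03×10⁻¹⁶, -5.86×10⁻¹⁵) N.
|a| = |F|/m = 5.856×10⁻¹⁵/1.883×10⁻²⁸ ≈ 3.11×10¹³ m/s².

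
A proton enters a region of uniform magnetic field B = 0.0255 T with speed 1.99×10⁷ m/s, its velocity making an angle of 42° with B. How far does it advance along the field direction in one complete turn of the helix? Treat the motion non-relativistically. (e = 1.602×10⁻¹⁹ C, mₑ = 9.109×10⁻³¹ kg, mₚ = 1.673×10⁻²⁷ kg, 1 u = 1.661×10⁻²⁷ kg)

p ≈ 38.1 m

v∥ = v cosθ = 1.99×10⁷·cos42° ≈ 1.479×10⁷ m/s.
T = 2πm/(|q|B) = 2π(1.673×10⁻²⁷)/((1.602×10⁻¹⁹)(0.0255)) ≈ 2.573×10⁻⁶ s.
pitch = v∥ T = (1.479×10⁷)(2.573×10⁻⁶) ≈ 38.1 m.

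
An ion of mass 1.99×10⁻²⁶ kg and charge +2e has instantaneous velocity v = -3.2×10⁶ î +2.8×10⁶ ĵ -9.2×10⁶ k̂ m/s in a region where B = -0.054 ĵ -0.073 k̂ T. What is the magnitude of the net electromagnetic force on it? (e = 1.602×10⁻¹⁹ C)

v×B = (-7.01×10⁵, -2.34×10⁵, 1.73×10⁵) N/C.
F = q v×B = (3.204×10⁻¹⁹ C)·(-7.01×10⁵, -2.34×10⁵, 1.73×10⁵) = (-2.25×10⁻¹³, -7.48×10⁻¹⁴, 5.54×10⁻¹⁴) N.
|F| = 2.43×10⁻¹³ N.

|F| ≈ 2.43×10⁻¹³ N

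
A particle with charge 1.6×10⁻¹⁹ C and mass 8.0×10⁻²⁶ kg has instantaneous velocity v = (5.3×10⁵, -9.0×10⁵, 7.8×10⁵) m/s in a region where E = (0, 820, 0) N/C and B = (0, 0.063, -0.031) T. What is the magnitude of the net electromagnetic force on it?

v×B = (-2.12×10⁴, 1.64×10⁴, 3.34×10⁴) N/C.
E + v×B = (-2.12×10⁴, 1.72×10⁴, 3.34×10⁴) N/C.
F = q(E + v×B) = (1.6×10⁻¹⁹ C)·(-2.12×10⁴, 1.72×10⁴, 3.34×10⁴) = (-3.40×10⁻¹⁵, 2.76×10⁻¹⁵, 5.34×10⁻¹⁵) N.
|F| = 6.91×10⁻¹⁵ N.

|F| ≈ 6.91×10⁻¹⁵ N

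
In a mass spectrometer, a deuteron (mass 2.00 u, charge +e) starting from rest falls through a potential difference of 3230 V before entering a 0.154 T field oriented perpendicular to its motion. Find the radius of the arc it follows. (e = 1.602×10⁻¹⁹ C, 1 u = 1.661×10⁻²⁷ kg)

r ≈ 0.0752 m

Acceleration: |q|V = ½mv² ⇒ v = √(2|q|V/m) = √(2·1.602×10⁻¹⁹·3230/3.322×10⁻²⁷) ≈ 5.581×10⁵ m/s.
In the field: r = mv/(|q|B) = (3.322×10⁻²⁷)(5.581×10⁵)/((1.602×10⁻¹⁹)(0.154)) ≈ 0.0752 m.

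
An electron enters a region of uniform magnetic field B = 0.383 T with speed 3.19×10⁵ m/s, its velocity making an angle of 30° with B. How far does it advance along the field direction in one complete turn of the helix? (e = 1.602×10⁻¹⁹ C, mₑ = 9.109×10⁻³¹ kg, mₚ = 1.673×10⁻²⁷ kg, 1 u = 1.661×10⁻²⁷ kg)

v∥ = v cosθ = 3.19×10⁵·cos30° ≈ 2.763×10⁵ m/s.
T = 2πm/(|q|B) = 2π(9.109×10⁻³¹)/((1.602×10⁻¹⁹)(0.383)) ≈ 9.328×10⁻¹¹ s.
pitch = v∥ T = (2.763×10⁵)(9.328×10⁻¹¹) ≈ 2.58×10⁻⁵ m.

p ≈ 2.58×10⁻⁵ m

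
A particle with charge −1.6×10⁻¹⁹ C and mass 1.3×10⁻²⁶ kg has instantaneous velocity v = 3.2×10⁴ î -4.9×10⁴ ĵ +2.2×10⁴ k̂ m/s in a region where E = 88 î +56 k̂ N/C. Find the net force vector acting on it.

Only an electric field acts, so F = qE = (−1.6×10⁻¹⁹ C)·(88.0, 0, 56.0) = (-1.41×10⁻¹⁷, 0, -8.96×10⁻¹⁸) N.

F ≈ (-1.41×10⁻¹⁷, 0, -8.96×10⁻¹⁸) N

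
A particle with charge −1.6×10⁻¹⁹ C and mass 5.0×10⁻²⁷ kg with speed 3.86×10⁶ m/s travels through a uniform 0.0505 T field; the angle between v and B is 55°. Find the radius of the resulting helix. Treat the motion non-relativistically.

v⊥ = v sinθ = 3.86×10⁶·sin55° ≈ 3.162×10⁶ m/s.
r = m v⊥/(|q|B) = (5.0×10⁻²⁷)(3.162×10⁶)/((1.6×10⁻¹⁹)(0.0505)) ≈ 1.96 m.

r ≈ 1.96 m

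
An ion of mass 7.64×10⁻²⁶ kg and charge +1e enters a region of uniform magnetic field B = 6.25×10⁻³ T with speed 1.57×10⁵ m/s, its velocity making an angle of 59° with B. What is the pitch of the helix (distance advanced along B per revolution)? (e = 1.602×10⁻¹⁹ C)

v∥ = v cosθ = 1.57×10⁵·cos59° ≈ 8.086×10⁴ m/s.
T = 2πm/(|q|B) = 2π(7.64×10⁻²⁶)/((1.602×10⁻¹⁹)(6.25×10⁻³)) ≈ 4.794×10⁻⁴ s.
pitch = v∥ T = (8.086×10⁴)(4.794×10⁻⁴) ≈ 38.8 m.

p ≈ 38.8 m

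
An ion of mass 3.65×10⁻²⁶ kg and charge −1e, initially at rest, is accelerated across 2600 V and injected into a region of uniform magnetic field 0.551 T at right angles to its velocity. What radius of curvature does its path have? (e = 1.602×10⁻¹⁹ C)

Acceleration: |q|V = ½mv² ⇒ v = √(2|q|V/m) = √(2·1.602×10⁻¹⁹·2600/3.65×10⁻²⁶) ≈ 1.511×10⁵ m/s.
In the field: r = mv/(|q|B) = (3.65×10⁻²⁶)(1.511×10⁵)/((1.602×10⁻¹⁹)(0.551)) ≈ 0.0625 m.

r ≈ 0.0625 m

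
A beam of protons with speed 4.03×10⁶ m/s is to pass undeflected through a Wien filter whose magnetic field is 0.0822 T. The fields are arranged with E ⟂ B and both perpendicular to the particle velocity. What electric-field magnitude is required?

For straight-line motion qE = qvB, so E = vB.
E = 4.03×10⁶ × 0.0822 = 3.31×10⁵ V/m.

E = 3.31×10⁵ V/m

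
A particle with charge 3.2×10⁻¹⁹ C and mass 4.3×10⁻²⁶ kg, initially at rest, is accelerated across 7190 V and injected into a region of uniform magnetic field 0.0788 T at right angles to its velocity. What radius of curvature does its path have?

Acceleration: |q|V = ½mv² ⇒ v = √(2|q|V/m) = √(2·3.2×10⁻¹⁹·7190/4.3×10⁻²⁶) ≈ 3.271×10⁵ m/s.
In the field: r = mv/(|q|B) = (4.3×10⁻²⁶)(3.271×10⁵)/((3.2×10⁻¹⁹)(0.0788)) ≈ 0.558 m.

r ≈ 0.558 m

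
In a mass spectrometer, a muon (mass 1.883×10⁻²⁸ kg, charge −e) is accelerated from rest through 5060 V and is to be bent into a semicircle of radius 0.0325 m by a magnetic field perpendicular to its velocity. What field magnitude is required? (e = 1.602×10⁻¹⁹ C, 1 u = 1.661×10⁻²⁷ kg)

v = √(2|q|V/m) = √(2·1.602×10⁻¹⁹·5060/1.883×10⁻²⁸) ≈ 2.934×10⁶ m/s.
B = mv/(|q|r) = (1.883×10⁻²⁸)(2.934×10⁶)/((1.602×10⁻¹⁹)(0.0325)) ≈ 0.106 T.

B ≈ 0.106 T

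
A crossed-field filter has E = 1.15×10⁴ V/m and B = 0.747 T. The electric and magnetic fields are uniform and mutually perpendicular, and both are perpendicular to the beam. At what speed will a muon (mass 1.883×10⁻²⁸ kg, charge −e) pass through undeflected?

v = 1.54×10⁴ m/s

For undeflected motion the electric and magnetic forces balance: qE = qvB.
v = E/B = 1.15×10⁴/0.747 = 1.54×10⁴ m/s.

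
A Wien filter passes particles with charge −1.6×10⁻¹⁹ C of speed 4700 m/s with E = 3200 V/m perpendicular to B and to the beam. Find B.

Balance of forces in the selector: qE = qvB ⇒ B = E/v.
B = 3200/4700 = 0.68 T.

B = 0.68 T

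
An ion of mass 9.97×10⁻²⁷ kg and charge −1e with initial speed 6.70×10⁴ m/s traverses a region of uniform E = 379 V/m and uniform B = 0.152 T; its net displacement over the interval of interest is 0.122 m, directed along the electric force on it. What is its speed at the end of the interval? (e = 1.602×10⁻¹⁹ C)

B does no work; ΔKE = |q|E d.
½mv_f² = ½mv₀² + |q|Ed = ½(9.97×10⁻²⁷)(6.70×10⁴)² + (1.602×10⁻¹⁹)(379)(0.122) ≈ 2.238×10⁻¹⁷ J + 7.407×10⁻¹⁸ J ≈ 2.978×10⁻¹⁷ J.
v_f = √(2·2.978×10⁻¹⁷/9.97×10⁻²⁷) ≈ 7.73×10⁴ m/s.

v_f ≈ 7.73×10⁴ m/s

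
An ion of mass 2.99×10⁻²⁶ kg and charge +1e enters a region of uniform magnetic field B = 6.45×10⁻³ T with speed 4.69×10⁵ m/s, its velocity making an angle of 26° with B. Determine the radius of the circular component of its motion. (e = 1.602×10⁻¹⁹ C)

v⊥ = v sinθ = 4.69×10⁵·sin26° ≈ 2.056×10⁵ m/s.
r = m v⊥/(|q|B) = (2.99×10⁻²⁶)(2.056×10⁵)/((1.602×10⁻¹⁹)(6.45×10⁻³)) ≈ 5.95 m.

r ≈ 5.95 m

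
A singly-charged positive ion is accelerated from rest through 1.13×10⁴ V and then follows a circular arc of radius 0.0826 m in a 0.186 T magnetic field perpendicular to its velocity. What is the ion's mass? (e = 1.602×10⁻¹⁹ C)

m ≈ 1.67×10⁻²⁷ kg

Combine |q|V = ½mv² and r = mv/(|q|B): eliminate v to get m = qB²r²/(2V).
m = (1.602×10⁻¹⁹)(0.186)²(0.0826)²/(2·1.13×10⁴) ≈ 1.67×10⁻²⁷ kg.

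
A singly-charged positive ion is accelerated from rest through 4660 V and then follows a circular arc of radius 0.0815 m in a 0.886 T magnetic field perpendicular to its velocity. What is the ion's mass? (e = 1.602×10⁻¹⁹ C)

Combine |q|V = ½mv² and r = mv/(|q|B): eliminate v to get m = qB²r²/(2V).
m = (1.602×10⁻¹⁹)(0.886)²(0.0815)²/(2·4660) ≈ 8.96×10⁻²⁶ kg.

m ≈ 8.96×10⁻²⁶ kg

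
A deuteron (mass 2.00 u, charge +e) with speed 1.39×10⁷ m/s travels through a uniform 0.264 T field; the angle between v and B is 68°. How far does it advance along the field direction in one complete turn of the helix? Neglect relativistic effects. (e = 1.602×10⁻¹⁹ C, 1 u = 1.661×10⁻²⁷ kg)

v∥ = v cosθ = 1.39×10⁷·cos68° ≈ 5.207×10⁶ m/s.
T = 2πm/(|q|B) = 2π(3.322×10⁻²⁷)/((1.602×10⁻¹⁹)(0.264)) ≈ 4.935×10⁻⁷ s.
pitch = v∥ T = (5.207×10⁶)(4.935×10⁻⁷) ≈ 2.57 m.

p ≈ 2.57 m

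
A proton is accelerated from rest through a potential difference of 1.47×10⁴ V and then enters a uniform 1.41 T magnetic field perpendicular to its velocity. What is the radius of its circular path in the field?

Acceleration: |q|V = ½mv² ⇒ v = √(2|q|V/m) = √(2·1.602×10⁻¹⁹·1.47×10⁴/1.673×10⁻²⁷) ≈ 1.678×10⁶ m/s.
In the field: r = mv/(|q|B) = (1.673×10⁻²⁷)(1.678×10⁶)/((1.602×10⁻¹⁹)(1.41)) ≈ 0.0124 m.

r ≈ 0.0124 m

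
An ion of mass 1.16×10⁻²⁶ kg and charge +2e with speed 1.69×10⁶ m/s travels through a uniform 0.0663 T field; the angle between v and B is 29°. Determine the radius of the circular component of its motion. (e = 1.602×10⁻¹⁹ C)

v⊥ = v sinθ = 1.69×10⁶·sin29° ≈ 8.193×10⁵ m/s.
r = m v⊥/(|q|B) = (1.16×10⁻²⁶)(8.193×10⁵)/((3.204×10⁻¹⁹)(0.0663)) ≈ 0.447 m.

r ≈ 0.447 m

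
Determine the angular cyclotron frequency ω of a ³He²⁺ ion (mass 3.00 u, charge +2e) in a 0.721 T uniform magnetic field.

ω ≈ 4.64×10⁷ rad/s

ω = |q|B/m.
ω = (3.204×10⁻¹⁹)(0.721)/4.983×10⁻²⁷ ≈ 4.64×10⁷ rad/s.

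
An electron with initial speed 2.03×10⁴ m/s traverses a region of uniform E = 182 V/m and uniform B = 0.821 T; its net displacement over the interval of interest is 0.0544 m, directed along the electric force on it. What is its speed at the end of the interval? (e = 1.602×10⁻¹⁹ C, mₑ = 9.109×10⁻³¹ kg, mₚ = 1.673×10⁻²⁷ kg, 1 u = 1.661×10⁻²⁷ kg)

B does no work; ΔKE = |q|E d.
½mv_f² = ½mv₀² + |q|Ed = ½(9.109×10⁻³¹)(2.03×10⁴)² + (1.602×10⁻¹⁹)(182)(0.0544) ≈ 1.877×10⁻²² J + 1.586×10⁻¹⁸ J ≈ 1.586×10⁻¹⁸ J.
v_f = √(2·1.586×10⁻¹⁸/9.109×10⁻³¹) ≈ 1.87×10⁶ m/s.

v_f ≈ 1.87×10⁶ m/s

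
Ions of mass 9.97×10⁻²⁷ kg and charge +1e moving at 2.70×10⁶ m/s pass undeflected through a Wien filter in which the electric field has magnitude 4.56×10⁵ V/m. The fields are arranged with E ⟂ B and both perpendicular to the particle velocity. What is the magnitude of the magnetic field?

B = 0.169 T

Balance of forces in the selector: qE = qvB ⇒ B = E/v.
B = 4.56×10⁵/2.70×10⁶ = 0.169 T.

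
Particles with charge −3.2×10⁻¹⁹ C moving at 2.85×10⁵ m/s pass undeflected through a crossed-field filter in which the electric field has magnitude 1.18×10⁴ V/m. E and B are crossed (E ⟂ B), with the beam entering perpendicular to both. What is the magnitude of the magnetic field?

Balance of forces in the selector: qE = qvB ⇒ B = E/v.
B = 1.18×10⁴/2.85×10⁵ = 0.0414 T.

B = 0.0414 T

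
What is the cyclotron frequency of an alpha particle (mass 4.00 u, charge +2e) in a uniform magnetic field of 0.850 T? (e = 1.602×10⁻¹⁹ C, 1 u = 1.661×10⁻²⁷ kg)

f ≈ 6.52×10⁶ Hz

f = |q|B/(2πm).
f = (3.204×10⁻¹⁹)(0.850)/(2π·6.644×10⁻²⁷) ≈ 6.52×10⁶ Hz.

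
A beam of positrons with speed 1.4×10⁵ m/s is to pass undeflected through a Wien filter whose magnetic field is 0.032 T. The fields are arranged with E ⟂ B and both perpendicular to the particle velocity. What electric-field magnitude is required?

For straight-line motion qE = qvB, so E = vB.
E = 1.4×10⁵ × 0.032 = 4500 V/m.

E = 4500 V/m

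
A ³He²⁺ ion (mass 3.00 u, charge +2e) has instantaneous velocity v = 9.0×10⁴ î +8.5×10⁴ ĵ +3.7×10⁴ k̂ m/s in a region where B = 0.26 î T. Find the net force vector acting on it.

v×B = (0, 9620, -2.21×10⁴) N/C.
F = q v×B = (3.204×10⁻¹⁹ C)·(0, 9620, -2.21×10⁴) = (0, 3.08×10⁻¹⁵, -7.08×10⁻¹⁵) N.

F ≈ (0, 3.08×10⁻¹⁵, -7.08×10⁻¹⁵) N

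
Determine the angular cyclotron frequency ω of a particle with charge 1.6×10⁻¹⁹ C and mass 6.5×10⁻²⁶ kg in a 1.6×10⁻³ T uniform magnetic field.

ω ≈ 3900 rad/s

ω = |q|B/m.
ω = (1.6×10⁻¹⁹)(1.6×10⁻³)/6.5×10⁻²⁶ ≈ 3900 rad/s.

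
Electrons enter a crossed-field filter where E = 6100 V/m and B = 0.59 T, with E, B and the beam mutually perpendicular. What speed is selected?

For undeflected motion the electric and magnetic forces balance: qE = qvB.
v = E/B = 6100/0.59 = 1.0×10⁴ m/s.

v = 1.0×10⁴ m/s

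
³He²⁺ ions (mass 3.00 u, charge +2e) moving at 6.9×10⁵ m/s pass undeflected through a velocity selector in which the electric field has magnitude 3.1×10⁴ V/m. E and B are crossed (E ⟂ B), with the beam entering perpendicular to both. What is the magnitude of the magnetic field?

B = 0.045 T

Balance of forces in the selector: qE = qvB ⇒ B = E/v.
B = 3.1×10⁴/6.9×10⁵ = 0.045 T.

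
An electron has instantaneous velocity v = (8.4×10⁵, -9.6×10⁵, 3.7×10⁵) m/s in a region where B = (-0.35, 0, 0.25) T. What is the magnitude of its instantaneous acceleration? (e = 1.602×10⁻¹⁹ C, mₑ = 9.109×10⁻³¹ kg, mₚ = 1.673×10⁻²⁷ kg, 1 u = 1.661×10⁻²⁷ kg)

v×B = (-2.40×10⁵, -3.40×10⁵, -3.36×10⁵) N/C.
F = q v×B = (−1.602×10⁻¹⁹ C)·(-2.40×10⁵, -3.40×10⁵, -3.36×10⁵) = (3.84×10⁻¹⁴, 5.44×10⁻¹⁴, 5.38×10⁻¹⁴) N.
|a| = |F|/m = 8.564×10⁻¹⁴/9.109×10⁻³¹ ≈ 9.40×10¹⁶ m/s².

|a| ≈ 9.40×10¹⁶ m/s²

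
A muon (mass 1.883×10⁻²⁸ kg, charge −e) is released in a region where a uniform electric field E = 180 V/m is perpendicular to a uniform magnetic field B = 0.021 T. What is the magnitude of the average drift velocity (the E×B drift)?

The steady drift has the magnetic force balancing the electric force, so v_d = E/B.
v_d = 180/0.021 = 8600 m/s.

v_d ≈ 8600 m/s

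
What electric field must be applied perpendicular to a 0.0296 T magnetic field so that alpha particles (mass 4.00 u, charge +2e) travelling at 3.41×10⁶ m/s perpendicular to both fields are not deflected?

For straight-line motion qE = qvB, so E = vB.
E = 3.41×10⁶ × 0.0296 = 1.01×10⁵ V/m.

E = 1.01×10⁵ V/m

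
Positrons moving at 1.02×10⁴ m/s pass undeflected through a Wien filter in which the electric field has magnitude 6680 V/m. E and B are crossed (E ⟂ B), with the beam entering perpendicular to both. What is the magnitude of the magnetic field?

Balance of forces in the selector: qE = qvB ⇒ B = E/v.
B = 6680/1.02×10⁴ = 0.655 T.

B = 0.655 T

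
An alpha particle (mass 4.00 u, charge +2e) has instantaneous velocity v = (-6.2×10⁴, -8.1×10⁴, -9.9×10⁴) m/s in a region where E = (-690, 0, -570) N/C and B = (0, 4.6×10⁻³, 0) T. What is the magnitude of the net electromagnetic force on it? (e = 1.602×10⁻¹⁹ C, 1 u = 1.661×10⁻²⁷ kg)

v×B = (455, 0, -285) N/C.
E + v×B = (-235, 0, -855) N/C.
F = q(E + v×B) = (3.204×10⁻¹⁹ C)·(-235, 0, -855) = (-7.52×10⁻¹⁷, 0, -2.74×10⁻¹⁶) N.
|F| = 2.84×10⁻¹⁶ N.

|F| ≈ 2.84×10⁻¹⁶ N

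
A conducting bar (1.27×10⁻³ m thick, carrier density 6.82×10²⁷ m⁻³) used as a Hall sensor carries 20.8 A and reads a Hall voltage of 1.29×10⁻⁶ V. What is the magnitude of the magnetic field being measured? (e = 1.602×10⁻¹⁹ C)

B ≈ 0.0861 T

From V_H = IB/(n e t), B = V_H n e t / I.
B = (1.29×10⁻⁶)(6.82×10²⁷)(1.602×10⁻¹⁹)(1.27×10⁻³)/20.8 ≈ 0.0861 T.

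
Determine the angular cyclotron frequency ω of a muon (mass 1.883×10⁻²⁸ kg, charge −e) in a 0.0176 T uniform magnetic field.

ω = |q|B/m.
ω = (1.602×10⁻¹⁹)(0.0176)/1.883×10⁻²⁸ ≈ 1.50×10⁷ rad/s.

ω ≈ 1.50×10⁷ rad/s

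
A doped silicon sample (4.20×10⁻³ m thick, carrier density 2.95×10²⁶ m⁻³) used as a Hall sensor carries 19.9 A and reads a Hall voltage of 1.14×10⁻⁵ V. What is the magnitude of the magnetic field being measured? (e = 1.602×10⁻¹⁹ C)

B ≈ 0.114 T

From V_H = IB/(n e t), B = V_H n e t / I.
B = (1.14×10⁻⁵)(2.95×10²⁶)(1.602×10⁻¹⁹)(4.20×10⁻³)/19.9 ≈ 0.114 T.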